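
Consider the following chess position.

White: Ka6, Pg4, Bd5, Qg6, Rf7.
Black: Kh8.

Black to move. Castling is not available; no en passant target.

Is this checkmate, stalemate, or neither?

stalemate

Black to move; black king on h8.
In check: no.
King squares — g7: attacked by Qg6; h7: attacked by Qg6; g8: attacked by Qg6.
Legal moves for Black: none.
Not in check and no legal moves → stalemate.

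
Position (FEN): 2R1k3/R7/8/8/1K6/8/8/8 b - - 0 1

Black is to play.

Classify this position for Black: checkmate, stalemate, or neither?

checkmate

Black to move; black king on e8.
In check: yes, from the white rook on c8.
King squares — d7: attacked by Ra7; e7: attacked by Ra7; f7: attacked by Ra7; d8: attacked by Rc8; f8: attacked by Rc8.
Legal moves for Black: none.
In check with no legal moves → checkmate.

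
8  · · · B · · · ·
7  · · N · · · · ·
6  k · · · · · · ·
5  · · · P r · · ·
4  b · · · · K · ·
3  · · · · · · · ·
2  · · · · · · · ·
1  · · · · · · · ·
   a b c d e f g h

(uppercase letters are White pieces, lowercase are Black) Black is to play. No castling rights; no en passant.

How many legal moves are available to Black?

Black to move; king on a6.
In check: yes, from the white knight on c7.
Legal moves: Kb7, Ka7, Kb6, Ka5.
Count: 4.

4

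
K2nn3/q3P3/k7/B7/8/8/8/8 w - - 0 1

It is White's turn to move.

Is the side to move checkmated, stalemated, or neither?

checkmate

White to move; white king on a8.
In check: yes, from the black queen on a7.
King squares — a7: attacked by Ka6; b7: attacked by Ka6; b8: attacked by Qa7.
Legal moves for White: none.
In check with no legal moves → checkmate.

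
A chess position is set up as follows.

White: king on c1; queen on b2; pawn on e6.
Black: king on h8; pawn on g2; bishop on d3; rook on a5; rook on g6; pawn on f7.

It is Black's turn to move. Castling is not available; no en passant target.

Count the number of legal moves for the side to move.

6

Black to move; king on h8.
In check: yes, from the white queen on b2.
Legal moves: Kg8, Kh7, Rg7, Rf6, Re5, f6.
Count: 6.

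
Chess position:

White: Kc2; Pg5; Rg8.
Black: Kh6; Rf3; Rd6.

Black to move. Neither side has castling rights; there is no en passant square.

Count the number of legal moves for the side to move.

2

Black to move; king on h6.
In check: yes, from the white pawn on g5.
Legal moves: Kh7, Kh5.
Count: 2.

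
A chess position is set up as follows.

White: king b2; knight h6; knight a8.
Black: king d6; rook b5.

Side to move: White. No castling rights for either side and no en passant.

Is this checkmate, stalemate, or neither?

neither

White to move; white king on b2.
In check: yes, from the black rook on b5.
King squares — a1: available; b1: attacked by Rb5; c1: available; a2: available; c2: available; a3: available; b3: attacked by Rb5; c3: available.
Legal moves for White: Kc3, Ka3, Kc2, Ka2, Kc1, Ka1.
White is in check but has 6 legal moves → neither.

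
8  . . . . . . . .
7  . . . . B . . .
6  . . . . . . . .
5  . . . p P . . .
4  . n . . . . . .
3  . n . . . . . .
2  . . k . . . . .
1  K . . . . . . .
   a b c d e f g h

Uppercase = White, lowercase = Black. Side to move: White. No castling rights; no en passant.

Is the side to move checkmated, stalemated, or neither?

checkmate

White to move; white king on a1.
In check: yes, from the black knight on b3.
King squares — b1: attacked by Kc2; a2: attacked by Nb4; b2: attacked by Kc2.
Legal moves for White: none.
In check with no legal moves → checkmate.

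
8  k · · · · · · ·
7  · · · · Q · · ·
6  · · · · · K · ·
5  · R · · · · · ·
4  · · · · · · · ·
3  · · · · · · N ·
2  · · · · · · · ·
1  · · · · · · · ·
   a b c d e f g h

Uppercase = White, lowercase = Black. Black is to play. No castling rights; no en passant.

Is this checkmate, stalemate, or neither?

Black to move; black king on a8.
In check: no.
King squares — a7: attacked by Qe7; b7: attacked by Rb5; b8: attacked by Rb5.
Legal moves for Black: none.
Not in check and no legal moves → stalemate.

stalemate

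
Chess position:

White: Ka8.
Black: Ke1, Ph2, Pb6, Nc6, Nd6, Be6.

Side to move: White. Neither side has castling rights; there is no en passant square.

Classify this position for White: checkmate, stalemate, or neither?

White to move; white king on a8.
In check: no.
King squares — a7: attacked by Nc6; b7: attacked by Nd6; b8: attacked by Nc6.
Legal moves for White: none.
Not in check and no legal moves → stalemate.

stalemate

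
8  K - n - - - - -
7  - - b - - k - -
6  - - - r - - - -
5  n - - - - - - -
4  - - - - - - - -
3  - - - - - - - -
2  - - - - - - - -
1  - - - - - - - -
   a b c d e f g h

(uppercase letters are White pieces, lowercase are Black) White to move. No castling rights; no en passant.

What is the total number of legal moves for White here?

0

White to move; king on a8.
In check: no.
Legal moves: none.
Count: 0.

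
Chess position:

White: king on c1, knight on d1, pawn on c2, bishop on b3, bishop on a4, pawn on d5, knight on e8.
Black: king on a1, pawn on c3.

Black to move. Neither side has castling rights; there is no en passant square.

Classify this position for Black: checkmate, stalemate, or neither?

Black to move; black king on a1.
In check: no.
King squares — b1: attacked by Kc1; a2: attacked by Bb3; b2: attacked by Kc1.
Legal moves for Black: none.
Not in check and no legal moves → stalemate.

stalemate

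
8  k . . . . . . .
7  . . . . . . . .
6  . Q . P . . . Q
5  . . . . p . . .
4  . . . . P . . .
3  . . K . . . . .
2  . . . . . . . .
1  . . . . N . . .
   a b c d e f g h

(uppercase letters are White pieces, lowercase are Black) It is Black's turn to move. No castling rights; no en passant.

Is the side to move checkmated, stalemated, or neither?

Black to move; black king on a8.
In check: no.
King squares — a7: attacked by Qb6; b7: attacked by Qb6; b8: attacked by Qb6.
Legal moves for Black: none.
Not in check and no legal moves → stalemate.

stalemate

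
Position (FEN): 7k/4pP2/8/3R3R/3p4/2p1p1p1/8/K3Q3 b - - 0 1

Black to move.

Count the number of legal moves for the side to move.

Black to move; king on h8.
In check: yes, from the white rook on h5.
Legal moves: Kg7.
Count: 1.

1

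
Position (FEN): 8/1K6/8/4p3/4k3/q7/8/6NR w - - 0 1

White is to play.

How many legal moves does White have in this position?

15

White to move; king on b7.
In check: no.
Legal moves: Kc8, Kb8, Kc7, Kc6, Kb6, Rh8, Rh7, Rh6, Rh5, Rh4+, Rh3, Rh2, Nh3, Nf3, Ne2.
Count: 15.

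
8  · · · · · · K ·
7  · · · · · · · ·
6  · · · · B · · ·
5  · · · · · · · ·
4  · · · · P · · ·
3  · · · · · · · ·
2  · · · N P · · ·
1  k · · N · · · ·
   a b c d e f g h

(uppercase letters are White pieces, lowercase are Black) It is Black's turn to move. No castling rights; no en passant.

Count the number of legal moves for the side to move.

Black to move; king on a1.
In check: no.
Legal moves: none.
Count: 0.

0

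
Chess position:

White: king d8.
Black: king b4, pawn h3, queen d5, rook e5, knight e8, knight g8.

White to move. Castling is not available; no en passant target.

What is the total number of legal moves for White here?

White to move; king on d8.
In check: yes, from the black queen on d5.
Legal moves: Kc8.
Count: 1.

1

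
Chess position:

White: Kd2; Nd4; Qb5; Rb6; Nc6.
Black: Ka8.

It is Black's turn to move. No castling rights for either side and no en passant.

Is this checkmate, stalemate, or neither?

stalemate

Black to move; black king on a8.
In check: no.
King squares — a7: attacked by Nc6; b7: attacked by Rb6; b8: attacked by Rb6.
Legal moves for Black: none.
Not in check and no legal moves → stalemate.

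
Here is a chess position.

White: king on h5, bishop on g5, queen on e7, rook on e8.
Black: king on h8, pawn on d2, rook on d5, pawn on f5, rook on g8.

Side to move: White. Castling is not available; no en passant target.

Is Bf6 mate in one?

yes

After Bf6: black king on h8; in check: yes, from the white bishop on f6.
King squares — g7: attacked by Bf6; h7: attacked by Qe7; g8: own rook.
Black has no legal moves → checkmate.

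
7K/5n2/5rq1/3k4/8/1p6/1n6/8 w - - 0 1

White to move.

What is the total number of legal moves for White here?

White to move; king on h8.
In check: yes, from the black knight on f7.
Legal moves: none.
Count: 0.

0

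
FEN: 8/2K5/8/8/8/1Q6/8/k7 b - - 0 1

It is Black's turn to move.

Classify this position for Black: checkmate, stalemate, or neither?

stalemate

Black to move; black king on a1.
In check: no.
King squares — b1: attacked by Qb3; a2: attacked by Qb3; b2: attacked by Qb3.
Legal moves for Black: none.
Not in check and no legal moves → stalemate.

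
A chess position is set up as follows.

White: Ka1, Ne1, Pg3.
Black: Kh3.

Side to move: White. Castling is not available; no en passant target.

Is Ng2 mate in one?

After Ng2: black king on h3; in check: no.
Black is not in check, so this cannot be checkmate.

no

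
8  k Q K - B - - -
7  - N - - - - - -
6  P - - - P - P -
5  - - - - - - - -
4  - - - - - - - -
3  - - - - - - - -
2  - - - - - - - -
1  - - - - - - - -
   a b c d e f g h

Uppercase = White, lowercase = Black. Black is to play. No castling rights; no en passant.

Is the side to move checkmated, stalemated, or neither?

Black to move; black king on a8.
In check: yes, from the white queen on b8.
King squares — a7: attacked by Qb8; b7: attacked by Pa6; b8: attacked by Kc8.
Legal moves for Black: none.
In check with no legal moves → checkmate.

checkmate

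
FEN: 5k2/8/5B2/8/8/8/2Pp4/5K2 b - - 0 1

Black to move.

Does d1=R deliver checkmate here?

After d1=R: white king on f1; in check: yes, from the black rook on d1.
White has 3 legal replies: Kg2, Kf2, Ke2.
In check but a legal move exists → not checkmate.

no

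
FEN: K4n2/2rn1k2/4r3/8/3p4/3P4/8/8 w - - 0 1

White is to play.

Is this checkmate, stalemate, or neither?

stalemate

White to move; white king on a8.
In check: no.
King squares — a7: attacked by Rc7; b7: attacked by Rc7; b8: attacked by Nd7.
Legal moves for White: none.
Not in check and no legal moves → stalemate.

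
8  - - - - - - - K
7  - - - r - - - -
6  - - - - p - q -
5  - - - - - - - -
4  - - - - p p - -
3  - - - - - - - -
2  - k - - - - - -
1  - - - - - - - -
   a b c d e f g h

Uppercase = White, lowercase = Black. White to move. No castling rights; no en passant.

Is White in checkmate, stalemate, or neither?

White to move; white king on h8.
In check: no.
King squares — g7: attacked by Qg6; h7: attacked by Qg6; g8: attacked by Qg6.
Legal moves for White: none.
Not in check and no legal moves → stalemate.

stalemate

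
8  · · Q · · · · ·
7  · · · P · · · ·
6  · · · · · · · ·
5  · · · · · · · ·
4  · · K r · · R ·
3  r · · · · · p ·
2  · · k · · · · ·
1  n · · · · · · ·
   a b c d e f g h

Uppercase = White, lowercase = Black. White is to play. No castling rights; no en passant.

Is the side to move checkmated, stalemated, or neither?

White to move; white king on c4.
In check: yes, from the black rook on d4.
Legal moves for White: Kc5, Kb5+, Kxd4+, Rxd4.
White is in check but has 4 legal moves → neither.

neither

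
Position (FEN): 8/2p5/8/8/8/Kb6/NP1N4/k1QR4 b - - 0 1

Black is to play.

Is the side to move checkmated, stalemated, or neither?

Black to move; black king on a1.
In check: yes, from the white queen on c1.
King squares — b1: attacked by Qc1; a2: attacked by Ka3; b2: attacked by Qc1.
Legal moves for Black: none.
In check with no legal moves → checkmate.

checkmate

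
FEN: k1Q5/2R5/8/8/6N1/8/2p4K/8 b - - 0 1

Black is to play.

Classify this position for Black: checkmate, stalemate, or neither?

checkmate

Black to move; black king on a8.
In check: yes, from the white queen on c8.
King squares — a7: attacked by Rc7; b7: attacked by Rc7; b8: attacked by Qc8.
Legal moves for Black: none.
In check with no legal moves → checkmate.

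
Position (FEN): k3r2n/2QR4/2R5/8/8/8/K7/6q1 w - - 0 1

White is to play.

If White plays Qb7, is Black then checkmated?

yes

After Qb7: black king on a8; in check: yes, from the white queen on b7.
King squares — a7: attacked by Qb7; b7: attacked by Rd7; b8: attacked by Qb7.
Black has no legal moves → checkmate.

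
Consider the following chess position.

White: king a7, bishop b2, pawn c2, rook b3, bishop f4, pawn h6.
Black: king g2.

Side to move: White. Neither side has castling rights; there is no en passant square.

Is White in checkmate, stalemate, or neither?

neither

White to move; white king on a7.
In check: no.
Legal moves for White include: Kb8, Ka8, Kb7, Kb6, Ka6, Bb8, Bc7, Bd6, Bg5, Bfe5, Bg3, Be3, Bh2, Bd2, Bfc1, Rb8, Rb7, Rb6, ... (list truncated; more exist).
White has legal moves and is not in check → neither.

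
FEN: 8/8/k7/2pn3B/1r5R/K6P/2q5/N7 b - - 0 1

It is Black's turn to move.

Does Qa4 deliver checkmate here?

After Qa4: white king on a3; in check: yes, from the black queen on a4.
King squares — a2: attacked by Qa4; b2: attacked by Rb4; b3: attacked by Qa4; a4: attacked by Rb4; b4: attacked by Qa4.
White has no legal moves → checkmate.

yes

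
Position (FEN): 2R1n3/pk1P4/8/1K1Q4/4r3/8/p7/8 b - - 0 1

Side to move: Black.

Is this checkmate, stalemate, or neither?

checkmate

Black to move; black king on b7.
In check: yes, from the white queen on d5.
King squares — a6: attacked by Kb5; b6: attacked by Kb5; c6: attacked by Kb5; a7: own pawn; c7: attacked by Rc8; a8: attacked by Qd5; b8: attacked by Rc8; c8: attacked by Pd7.
Legal moves for Black: none.
In check with no legal moves → checkmate.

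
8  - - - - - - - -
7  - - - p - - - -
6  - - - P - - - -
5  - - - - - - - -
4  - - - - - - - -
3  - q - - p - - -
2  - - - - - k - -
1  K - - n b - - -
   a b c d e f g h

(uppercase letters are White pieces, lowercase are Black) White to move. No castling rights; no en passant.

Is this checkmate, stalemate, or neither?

stalemate

White to move; white king on a1.
In check: no.
King squares — b1: attacked by Qb3; a2: attacked by Qb3; b2: attacked by Nd1.
Legal moves for White: none.
Not in check and no legal moves → stalemate.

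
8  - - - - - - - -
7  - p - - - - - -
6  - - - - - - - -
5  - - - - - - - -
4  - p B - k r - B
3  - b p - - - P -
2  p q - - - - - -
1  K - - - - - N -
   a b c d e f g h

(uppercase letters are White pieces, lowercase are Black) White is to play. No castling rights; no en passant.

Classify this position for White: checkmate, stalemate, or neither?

checkmate

White to move; white king on a1.
In check: yes, from the black queen on b2.
King squares — b1: attacked by Pa2; a2: attacked by Qb2; b2: attacked by Pc3.
Legal moves for White: none.
In check with no legal moves → checkmate.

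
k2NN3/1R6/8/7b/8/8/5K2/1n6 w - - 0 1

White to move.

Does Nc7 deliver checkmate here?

yes

After Nc7: black king on a8; in check: yes, from the white knight on c7.
King squares — a7: attacked by Rb7; b7: attacked by Nd8; b8: attacked by Rb7.
Black has no legal moves → checkmate.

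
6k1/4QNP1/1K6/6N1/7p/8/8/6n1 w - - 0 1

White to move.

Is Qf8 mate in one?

After Qf8: black king on g8; in check: yes, from the white queen on f8.
King squares — f7: attacked by Ng5; g7: attacked by Qf8; h7: attacked by Ng5; f8: attacked by Pg7; h8: attacked by Nf7.
Black has no legal moves → checkmate.

yes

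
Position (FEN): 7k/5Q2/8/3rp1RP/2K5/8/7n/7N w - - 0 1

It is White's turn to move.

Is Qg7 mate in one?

After Qg7: black king on h8; in check: yes, from the white queen on g7.
King squares — g7: attacked by Rg5; h7: attacked by Qg7; g8: attacked by Qg7.
Black has no legal moves → checkmate.

yes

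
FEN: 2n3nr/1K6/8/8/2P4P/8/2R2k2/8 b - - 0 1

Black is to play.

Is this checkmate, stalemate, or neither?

neither

Black to move; black king on f2.
In check: yes, from the white rook on c2.
Legal moves for Black: Kg3, Kf3, Ke3, Kg1, Kf1, Ke1.
Black is in check but has 6 legal moves → neither.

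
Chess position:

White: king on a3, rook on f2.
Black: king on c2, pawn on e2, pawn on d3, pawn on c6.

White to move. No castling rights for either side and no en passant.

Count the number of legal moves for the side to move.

13

White to move; king on a3.
In check: no.
Legal moves: Kb4, Ka4, Ka2, Rf8, Rf7, Rf6, Rf5, Rf4, Rf3, Rh2, Rg2, Rxe2+, Rf1.
Count: 13.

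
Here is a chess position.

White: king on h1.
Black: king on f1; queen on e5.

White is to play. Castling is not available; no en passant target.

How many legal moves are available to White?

0

White to move; king on h1.
In check: no.
Legal moves: none.
Count: 0.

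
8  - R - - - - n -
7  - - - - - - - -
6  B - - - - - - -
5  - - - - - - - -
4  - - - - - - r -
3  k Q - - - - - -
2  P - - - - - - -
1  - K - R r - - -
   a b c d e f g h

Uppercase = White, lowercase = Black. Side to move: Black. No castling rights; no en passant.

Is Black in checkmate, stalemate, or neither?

Black to move; black king on a3.
In check: yes, from the white queen on b3.
King squares — a2: attacked by Kb1; b2: attacked by Kb1; b3: attacked by Pa2; a4: attacked by Qb3; b4: attacked by Qb3.
Legal moves for Black: none.
In check with no legal moves → checkmate.

checkmate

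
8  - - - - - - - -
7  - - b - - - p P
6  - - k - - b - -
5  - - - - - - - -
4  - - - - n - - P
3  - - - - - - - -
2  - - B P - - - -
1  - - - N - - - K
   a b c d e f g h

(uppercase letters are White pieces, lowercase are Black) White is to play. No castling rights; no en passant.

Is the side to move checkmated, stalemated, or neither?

neither

White to move; white king on h1.
In check: no.
Legal moves for White: Bxe4+, Ba4+, Bd3, Bb3, Bb1, Kg2, Kg1, Ne3, Nc3, Nf2, Nb2, h8=Q, h8=R, h8=B, h8=N, h5, d3, d4.
White has 18 legal moves and is not in check → neither.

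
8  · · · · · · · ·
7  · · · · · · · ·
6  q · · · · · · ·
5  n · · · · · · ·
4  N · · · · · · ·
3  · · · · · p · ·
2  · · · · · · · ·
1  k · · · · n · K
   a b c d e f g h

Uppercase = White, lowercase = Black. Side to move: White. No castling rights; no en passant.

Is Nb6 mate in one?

After Nb6: black king on a1; in check: no.
Black is not in check, so this cannot be checkmate.

no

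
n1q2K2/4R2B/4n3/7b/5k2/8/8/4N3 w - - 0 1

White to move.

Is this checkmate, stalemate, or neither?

checkmate

White to move; white king on f8.
In check: yes, from the black knight on e6 and the black queen on c8.
King squares — e7: own rook; f7: attacked by Bh5; g7: attacked by Ne6; e8: attacked by Bh5; g8: attacked by Qc8.
Legal moves for White: none.
In check with no legal moves → checkmate.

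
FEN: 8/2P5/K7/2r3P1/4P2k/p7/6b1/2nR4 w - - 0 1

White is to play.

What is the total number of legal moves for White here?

White to move; king on a6.
In check: no.
Legal moves: Kb7, Ka7, Kb6, Rd8, Rd7, Rd6, Rd5, Rd4, Rd3, Rd2, Rh1+, Rg1, Rf1, Re1, Rxc1, c8=Q, c8=R, c8=B, c8=N, g6, e5.
Count: 21.

21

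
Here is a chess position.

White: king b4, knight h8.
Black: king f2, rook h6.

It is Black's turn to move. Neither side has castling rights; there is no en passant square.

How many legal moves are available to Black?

22

Black to move; king on f2.
In check: no.
Legal moves: Rxh8, Rh7, Rg6, Rf6, Re6, Rd6, Rc6, Rb6+, Ra6, Rh5, Rh4+, Rh3, Rh2, Rh1, Kg3, Kf3, Ke3, Kg2, Ke2, Kg1, Kf1, Ke1.
Count: 22.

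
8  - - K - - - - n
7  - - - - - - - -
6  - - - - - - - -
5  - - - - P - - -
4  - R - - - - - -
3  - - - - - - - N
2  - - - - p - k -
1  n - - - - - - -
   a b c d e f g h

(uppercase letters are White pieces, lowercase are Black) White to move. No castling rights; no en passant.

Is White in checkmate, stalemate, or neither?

White to move; white king on c8.
In check: no.
Legal moves for White include: Kd8, Kb8, Kd7, Kc7, Kb7, Rb8, Rb7, Rb6, Rb5, Rh4, Rg4+, Rf4, Re4, Rd4, Rc4, Ra4, Rb3, Rb2, ... (list truncated; more exist).
White has legal moves and is not in check → neither.

neither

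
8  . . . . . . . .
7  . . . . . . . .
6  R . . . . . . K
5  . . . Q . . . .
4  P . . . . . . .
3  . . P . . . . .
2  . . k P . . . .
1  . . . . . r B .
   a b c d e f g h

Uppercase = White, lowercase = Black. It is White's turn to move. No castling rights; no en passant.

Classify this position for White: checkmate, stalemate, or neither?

White to move; white king on h6.
In check: no.
Legal moves for White include: Kh7, Kg7, Kg6, Kh5, Kg5, Ra8, Ra7, Rg6, Rf6, Re6, Rd6, Rc6, Rb6, Ra5, Qg8, Qd8, Qa8, Qf7, ... (list truncated; more exist).
White has legal moves and is not in check → neither.

neither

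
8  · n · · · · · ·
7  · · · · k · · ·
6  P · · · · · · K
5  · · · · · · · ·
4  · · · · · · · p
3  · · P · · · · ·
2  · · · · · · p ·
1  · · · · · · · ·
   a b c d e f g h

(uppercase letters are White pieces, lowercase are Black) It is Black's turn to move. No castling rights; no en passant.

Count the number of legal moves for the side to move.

16

Black to move; king on e7.
In check: no.
Legal moves: Nd7, Nc6, Nxa6, Kf8, Ke8, Kd8, Kf7, Kd7, Kf6, Ke6, Kd6, h3, g1=Q, g1=R, g1=B, g1=N.
Count: 16.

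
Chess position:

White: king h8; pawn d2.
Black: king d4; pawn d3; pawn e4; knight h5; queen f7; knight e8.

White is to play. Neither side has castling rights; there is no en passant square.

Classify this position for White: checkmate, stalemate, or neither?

stalemate

White to move; white king on h8.
In check: no.
King squares — g7: attacked by Nh5; h7: attacked by Qf7; g8: attacked by Qf7.
Legal moves for White: none.
Not in check and no legal moves → stalemate.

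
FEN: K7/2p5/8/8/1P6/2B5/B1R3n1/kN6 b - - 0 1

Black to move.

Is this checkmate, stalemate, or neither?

Black to move; black king on a1.
In check: yes, from the white bishop on c3.
King squares — b1: attacked by Ba2; a2: attacked by Rc2; b2: attacked by Rc2.
Legal moves for Black: none.
In check with no legal moves → checkmate.

checkmate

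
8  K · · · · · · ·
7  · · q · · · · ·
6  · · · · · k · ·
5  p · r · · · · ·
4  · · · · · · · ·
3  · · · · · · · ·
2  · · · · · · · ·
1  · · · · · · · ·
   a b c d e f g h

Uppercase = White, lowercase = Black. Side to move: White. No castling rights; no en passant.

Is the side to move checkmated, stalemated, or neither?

White to move; white king on a8.
In check: no.
King squares — a7: attacked by Qc7; b7: attacked by Qc7; b8: attacked by Qc7.
Legal moves for White: none.
Not in check and no legal moves → stalemate.

stalemate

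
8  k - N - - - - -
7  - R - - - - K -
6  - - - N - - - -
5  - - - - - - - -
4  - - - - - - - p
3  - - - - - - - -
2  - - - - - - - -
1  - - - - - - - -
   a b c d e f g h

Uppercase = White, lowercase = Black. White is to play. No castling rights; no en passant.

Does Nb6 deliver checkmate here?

yes

After Nb6: black king on a8; in check: yes, from the white knight on b6.
King squares — a7: attacked by Rb7; b7: attacked by Nd6; b8: attacked by Rb7.
Black has no legal moves → checkmate.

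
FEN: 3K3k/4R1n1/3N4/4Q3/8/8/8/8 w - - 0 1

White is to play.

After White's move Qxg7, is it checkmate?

After Qxg7: black king on h8; in check: yes, from the white queen on g7.
King squares — g7: attacked by Re7; h7: attacked by Qg7; g8: attacked by Qg7.
Black has no legal moves → checkmate.

yes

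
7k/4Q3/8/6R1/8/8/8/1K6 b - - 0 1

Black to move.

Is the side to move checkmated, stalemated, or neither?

stalemate

Black to move; black king on h8.
In check: no.
King squares — g7: attacked by Rg5; h7: attacked by Qe7; g8: attacked by Rg5.
Legal moves for Black: none.
Not in check and no legal moves → stalemate.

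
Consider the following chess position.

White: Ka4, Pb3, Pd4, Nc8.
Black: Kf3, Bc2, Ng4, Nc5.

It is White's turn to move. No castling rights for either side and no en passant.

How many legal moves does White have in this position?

White to move; king on a4.
In check: yes, from the black knight on c5.
Legal moves: Kb5, Ka5, Kb4, Ka3, dxc5.
Count: 5.

5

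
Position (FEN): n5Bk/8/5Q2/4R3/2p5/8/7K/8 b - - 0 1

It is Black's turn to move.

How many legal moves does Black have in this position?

Black to move; king on h8.
In check: yes, from the white queen on f6.
Legal moves: Kxg8.
Count: 1.

1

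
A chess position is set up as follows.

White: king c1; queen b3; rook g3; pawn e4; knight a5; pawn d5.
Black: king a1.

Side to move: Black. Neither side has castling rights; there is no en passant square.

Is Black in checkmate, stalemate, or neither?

Black to move; black king on a1.
In check: no.
King squares — b1: attacked by Kc1; a2: attacked by Qb3; b2: attacked by Kc1.
Legal moves for Black: none.
Not in check and no legal moves → stalemate.

stalemate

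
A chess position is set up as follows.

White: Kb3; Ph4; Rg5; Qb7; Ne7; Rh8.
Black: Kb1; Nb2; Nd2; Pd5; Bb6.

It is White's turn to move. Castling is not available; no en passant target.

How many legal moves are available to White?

3

White to move; king on b3.
In check: yes, from the black knight on d2.
Legal moves: Kb4, Kc3, Ka3.
Count: 3.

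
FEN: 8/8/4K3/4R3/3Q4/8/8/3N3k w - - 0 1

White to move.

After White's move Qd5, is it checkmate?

After Qd5: black king on h1; in check: yes, from the white queen on d5.
Black has 2 legal replies: Kh2, Kg1.
In check but a legal move exists → not checkmate.

no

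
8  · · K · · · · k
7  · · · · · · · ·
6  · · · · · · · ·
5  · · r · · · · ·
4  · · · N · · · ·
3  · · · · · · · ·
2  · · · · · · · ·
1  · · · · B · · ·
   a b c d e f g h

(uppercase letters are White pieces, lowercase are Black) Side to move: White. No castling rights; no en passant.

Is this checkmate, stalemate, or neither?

White to move; white king on c8.
In check: yes, from the black rook on c5.
King squares — b7: available; c7: attacked by Rc5; d7: available; b8: available; d8: available.
Legal moves for White: Kd8, Kb8, Kd7, Kb7, Nc6.
White is in check but has 5 legal moves → neither.

neither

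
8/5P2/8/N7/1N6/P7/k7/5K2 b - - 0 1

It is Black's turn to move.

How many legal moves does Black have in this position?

Black to move; king on a2.
In check: yes, from the white knight on b4.
Legal moves: Kxa3, Kb2, Kb1, Ka1.
Count: 4.

4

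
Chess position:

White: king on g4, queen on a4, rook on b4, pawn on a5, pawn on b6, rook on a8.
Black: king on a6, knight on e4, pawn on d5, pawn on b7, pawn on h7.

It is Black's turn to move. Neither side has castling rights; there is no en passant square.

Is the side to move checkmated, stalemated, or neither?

Black to move; black king on a6.
In check: yes, from the white rook on a8.
King squares — a5: attacked by Qa4; b5: attacked by Qa4; b6: attacked by Rb4; a7: attacked by Pb6; b7: own pawn.
Legal moves for Black: none.
In check with no legal moves → checkmate.

checkmate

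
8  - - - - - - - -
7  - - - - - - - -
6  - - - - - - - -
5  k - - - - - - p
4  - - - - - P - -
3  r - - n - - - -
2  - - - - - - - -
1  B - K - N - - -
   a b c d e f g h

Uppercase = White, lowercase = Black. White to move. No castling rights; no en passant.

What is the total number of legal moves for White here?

White to move; king on c1.
In check: yes, from the black knight on d3.
Legal moves: Kd2, Kc2, Kd1, Kb1, Nxd3.
Count: 5.

5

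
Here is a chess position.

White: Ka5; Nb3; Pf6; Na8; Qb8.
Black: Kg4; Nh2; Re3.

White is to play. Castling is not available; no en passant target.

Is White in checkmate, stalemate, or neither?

White to move; white king on a5.
In check: no.
Legal moves for White include: Qh8, Qg8+, Qf8, Qe8, Qd8, Qc8+, Qc7, Qb7, Qa7, Qd6, Qb6, Qe5, Qb5, Qf4+, Qb4+, Qg3+, Qxh2, Nc7, ... (list truncated; more exist).
White has legal moves and is not in check → neither.

neither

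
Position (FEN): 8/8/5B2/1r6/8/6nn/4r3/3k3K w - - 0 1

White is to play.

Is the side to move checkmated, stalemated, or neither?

White to move; white king on h1.
In check: yes, from the black knight on g3.
King squares — g1: attacked by Nh3; g2: attacked by Re2; h2: attacked by Re2.
Legal moves for White: none.
In check with no legal moves → checkmate.

checkmate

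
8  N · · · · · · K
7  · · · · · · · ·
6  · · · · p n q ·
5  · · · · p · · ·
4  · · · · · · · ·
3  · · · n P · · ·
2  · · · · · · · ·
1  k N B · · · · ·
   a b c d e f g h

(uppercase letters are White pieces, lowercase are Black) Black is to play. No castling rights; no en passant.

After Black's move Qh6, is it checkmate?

yes

After Qh6: white king on h8; in check: yes, from the black queen on h6.
King squares — g7: attacked by Qh6; h7: attacked by Nf6; g8: attacked by Nf6.
White has no legal moves → checkmate.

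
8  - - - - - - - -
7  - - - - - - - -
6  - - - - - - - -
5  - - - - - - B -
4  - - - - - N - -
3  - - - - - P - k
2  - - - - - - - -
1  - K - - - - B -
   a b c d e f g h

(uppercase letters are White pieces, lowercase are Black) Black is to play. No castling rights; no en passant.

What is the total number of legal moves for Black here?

1

Black to move; king on h3.
In check: yes, from the white knight on f4.
Legal moves: Kg3.
Count: 1.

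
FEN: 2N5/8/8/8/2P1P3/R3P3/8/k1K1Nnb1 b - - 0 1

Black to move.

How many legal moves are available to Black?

Black to move; king on a1.
In check: yes, from the white rook on a3.
Legal moves: none.
Count: 0.

0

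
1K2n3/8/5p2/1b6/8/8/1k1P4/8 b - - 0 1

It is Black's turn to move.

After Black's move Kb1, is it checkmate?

no

After Kb1: white king on b8; in check: no.
White is not in check, so this cannot be checkmate.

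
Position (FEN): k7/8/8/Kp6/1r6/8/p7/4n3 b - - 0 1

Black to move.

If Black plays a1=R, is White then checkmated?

After a1=R: white king on a5; in check: yes, from the black rook on a1.
White has 2 legal replies: Kb6, Kxb4.
In check but a legal move exists → not checkmate.

no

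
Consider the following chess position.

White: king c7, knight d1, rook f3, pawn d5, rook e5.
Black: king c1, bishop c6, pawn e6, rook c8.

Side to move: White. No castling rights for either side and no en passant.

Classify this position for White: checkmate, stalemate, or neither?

White to move; white king on c7.
In check: yes, from the black rook on c8.
Legal moves for White: Kxc8, Kd6, Kb6.
White is in check but has 3 legal moves → neither.

neither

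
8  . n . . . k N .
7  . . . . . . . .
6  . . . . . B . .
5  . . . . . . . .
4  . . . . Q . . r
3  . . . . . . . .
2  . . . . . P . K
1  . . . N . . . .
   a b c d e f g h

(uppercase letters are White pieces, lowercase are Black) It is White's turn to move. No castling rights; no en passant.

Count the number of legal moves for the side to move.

White to move; king on h2.
In check: yes, from the black rook on h4.
Legal moves: Kg3, Kg2, Kg1, Bxh4, Qxh4.
Count: 5.

5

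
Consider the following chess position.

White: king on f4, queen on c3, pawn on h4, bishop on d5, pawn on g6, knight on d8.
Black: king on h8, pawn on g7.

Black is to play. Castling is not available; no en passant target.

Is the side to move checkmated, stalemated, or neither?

stalemate

Black to move; black king on h8.
In check: no.
King squares — g7: own pawn; h7: attacked by Pg6; g8: attacked by Bd5.
Legal moves for Black: none.
Not in check and no legal moves → stalemate.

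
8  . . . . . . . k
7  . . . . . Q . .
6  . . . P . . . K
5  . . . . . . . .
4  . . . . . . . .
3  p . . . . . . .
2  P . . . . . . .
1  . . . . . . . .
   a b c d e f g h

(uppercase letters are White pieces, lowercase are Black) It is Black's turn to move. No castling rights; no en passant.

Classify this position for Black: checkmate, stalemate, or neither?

stalemate

Black to move; black king on h8.
In check: no.
King squares — g7: attacked by Kh6; h7: attacked by Kh6; g8: attacked by Qf7.
Legal moves for Black: none.
Not in check and no legal moves → stalemate.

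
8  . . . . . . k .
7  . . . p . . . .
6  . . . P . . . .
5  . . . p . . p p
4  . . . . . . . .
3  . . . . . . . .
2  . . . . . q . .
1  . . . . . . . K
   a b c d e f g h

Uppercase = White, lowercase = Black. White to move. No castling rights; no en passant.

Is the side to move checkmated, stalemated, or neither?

White to move; white king on h1.
In check: no.
King squares — g1: attacked by Qf2; g2: attacked by Qf2; h2: attacked by Qf2.
Legal moves for White: none.
Not in check and no legal moves → stalemate.

stalemate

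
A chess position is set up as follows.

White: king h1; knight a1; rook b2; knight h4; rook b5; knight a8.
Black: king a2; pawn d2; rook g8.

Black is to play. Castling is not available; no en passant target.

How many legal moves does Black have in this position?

2

Black to move; king on a2.
In check: yes, from the white rook on b2.
Legal moves: Ka3, Kxa1.
Count: 2.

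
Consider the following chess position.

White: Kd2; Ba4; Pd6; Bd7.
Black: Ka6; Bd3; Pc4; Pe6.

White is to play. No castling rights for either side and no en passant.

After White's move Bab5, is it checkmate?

After Bab5: black king on a6; in check: yes, from the white bishop on b5.
Black has 4 legal replies: Kb7, Ka7, Kb6, Ka5.
In check but a legal move exists → not checkmate.

no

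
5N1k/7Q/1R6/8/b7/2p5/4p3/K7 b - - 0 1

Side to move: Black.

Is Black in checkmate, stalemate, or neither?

Black to move; black king on h8.
In check: yes, from the white queen on h7.
King squares — g7: attacked by Qh7; h7: attacked by Nf8; g8: attacked by Qh7.
Legal moves for Black: none.
In check with no legal moves → checkmate.

checkmate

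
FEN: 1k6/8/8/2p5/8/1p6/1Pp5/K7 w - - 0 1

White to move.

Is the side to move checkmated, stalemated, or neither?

White to move; white king on a1.
In check: no.
King squares — b1: attacked by Pc2; a2: attacked by Pb3; b2: own pawn.
Legal moves for White: none.
Not in check and no legal moves → stalemate.

stalemate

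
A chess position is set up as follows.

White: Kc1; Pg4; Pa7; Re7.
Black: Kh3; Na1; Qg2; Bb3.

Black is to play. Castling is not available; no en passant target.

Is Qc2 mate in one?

yes

After Qc2: white king on c1; in check: yes, from the black queen on c2.
King squares — b1: attacked by Qc2; d1: attacked by Qc2; b2: attacked by Qc2; c2: attacked by Na1; d2: attacked by Qc2.
White has no legal moves → checkmate.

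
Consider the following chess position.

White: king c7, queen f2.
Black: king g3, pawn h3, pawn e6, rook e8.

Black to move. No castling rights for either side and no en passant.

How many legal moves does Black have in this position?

2

Black to move; king on g3.
In check: yes, from the white queen on f2.
Legal moves: Kg4, Kxf2.
Count: 2.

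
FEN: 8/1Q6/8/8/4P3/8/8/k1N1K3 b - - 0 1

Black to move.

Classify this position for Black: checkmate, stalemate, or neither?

Black to move; black king on a1.
In check: no.
King squares — b1: attacked by Qb7; a2: attacked by Nc1; b2: attacked by Qb7.
Legal moves for Black: none.
Not in check and no legal moves → stalemate.

stalemate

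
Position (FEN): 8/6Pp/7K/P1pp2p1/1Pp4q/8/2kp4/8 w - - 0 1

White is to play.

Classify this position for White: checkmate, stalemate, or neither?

checkmate

White to move; white king on h6.
In check: yes, from the black queen on h4.
King squares — g5: attacked by Qh4; h5: attacked by Qh4; g6: attacked by Ph7; g7: own pawn; h7: attacked by Qh4.
Legal moves for White: none.
In check with no legal moves → checkmate.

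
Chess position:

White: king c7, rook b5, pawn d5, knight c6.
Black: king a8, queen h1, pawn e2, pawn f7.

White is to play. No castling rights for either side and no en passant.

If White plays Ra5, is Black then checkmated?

After Ra5: black king on a8; in check: yes, from the white rook on a5.
King squares — a7: attacked by Ra5; b7: attacked by Kc7; b8: attacked by Nc6.
Black has no legal moves → checkmate.

yes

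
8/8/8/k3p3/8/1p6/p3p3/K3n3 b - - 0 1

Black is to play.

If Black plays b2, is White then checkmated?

no

After b2: white king on a1; in check: yes, from the black pawn on b2.
White has 2 legal replies: Kxb2, Kxa2.
In check but a legal move exists → not checkmate.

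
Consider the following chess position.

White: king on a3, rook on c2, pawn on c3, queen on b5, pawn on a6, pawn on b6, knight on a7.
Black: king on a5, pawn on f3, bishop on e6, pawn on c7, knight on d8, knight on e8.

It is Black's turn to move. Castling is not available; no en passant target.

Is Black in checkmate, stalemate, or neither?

Black to move; black king on a5.
In check: yes, from the white queen on b5.
King squares — a4: attacked by Ka3; b4: attacked by Ka3; b5: attacked by Na7; a6: attacked by Qb5; b6: attacked by Qb5.
Legal moves for Black: none.
In check with no legal moves → checkmate.

checkmate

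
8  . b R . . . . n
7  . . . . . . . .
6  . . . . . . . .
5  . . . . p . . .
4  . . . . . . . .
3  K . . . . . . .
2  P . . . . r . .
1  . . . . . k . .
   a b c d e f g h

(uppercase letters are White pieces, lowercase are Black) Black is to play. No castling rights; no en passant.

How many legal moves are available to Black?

Black to move; king on f1.
In check: no.
Legal moves: Nf7, Ng6, Bc7, Ba7, Bd6+, Rf8, Rf7, Rf6, Rf5, Rf4, Rf3+, Rh2, Rg2, Re2, Rd2, Rc2, Rb2, Rxa2+, Kg2, Ke2, Kg1, Ke1, e4.
Count: 23.

23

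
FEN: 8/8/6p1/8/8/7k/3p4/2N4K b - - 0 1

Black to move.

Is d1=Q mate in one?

yes

After d1=Q: white king on h1; in check: yes, from the black queen on d1.
King squares — g1: attacked by Qd1; g2: attacked by Kh3; h2: attacked by Kh3.
White has no legal moves → checkmate.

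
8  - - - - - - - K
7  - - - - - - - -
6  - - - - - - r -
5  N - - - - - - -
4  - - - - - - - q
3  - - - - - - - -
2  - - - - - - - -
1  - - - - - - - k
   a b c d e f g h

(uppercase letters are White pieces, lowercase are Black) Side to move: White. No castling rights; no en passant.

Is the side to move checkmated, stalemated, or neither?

checkmate

White to move; white king on h8.
In check: yes, from the black queen on h4.
King squares — g7: attacked by Rg6; h7: attacked by Qh4; g8: attacked by Rg6.
Legal moves for White: none.
In check with no legal moves → checkmate.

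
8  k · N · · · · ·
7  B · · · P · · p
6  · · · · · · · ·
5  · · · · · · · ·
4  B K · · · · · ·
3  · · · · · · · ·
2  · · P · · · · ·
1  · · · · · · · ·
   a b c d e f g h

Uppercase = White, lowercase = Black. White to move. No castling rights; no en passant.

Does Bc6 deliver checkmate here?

After Bc6: black king on a8; in check: yes, from the white bishop on c6.
King squares — a7: attacked by Nc8; b7: attacked by Bc6; b8: attacked by Ba7.
Black has no legal moves → checkmate.

yes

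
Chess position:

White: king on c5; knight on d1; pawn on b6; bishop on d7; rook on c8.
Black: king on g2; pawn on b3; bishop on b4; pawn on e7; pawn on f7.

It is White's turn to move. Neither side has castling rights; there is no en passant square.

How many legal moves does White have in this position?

White to move; king on c5.
In check: yes, from the black bishop on b4.
Legal moves: Kc6, Kd5, Kb5, Kd4, Kc4, Kxb4.
Count: 6.

6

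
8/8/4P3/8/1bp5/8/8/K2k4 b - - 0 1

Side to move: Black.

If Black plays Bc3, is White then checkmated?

After Bc3: white king on a1; in check: yes, from the black bishop on c3.
White has 2 legal replies: Ka2, Kb1.
In check but a legal move exists → not checkmate.

no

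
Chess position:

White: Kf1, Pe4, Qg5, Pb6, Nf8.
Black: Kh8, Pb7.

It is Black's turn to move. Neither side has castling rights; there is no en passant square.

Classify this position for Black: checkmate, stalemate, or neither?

Black to move; black king on h8.
In check: no.
King squares — g7: attacked by Qg5; h7: attacked by Nf8; g8: attacked by Qg5.
Legal moves for Black: none.
Not in check and no legal moves → stalemate.

stalemate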